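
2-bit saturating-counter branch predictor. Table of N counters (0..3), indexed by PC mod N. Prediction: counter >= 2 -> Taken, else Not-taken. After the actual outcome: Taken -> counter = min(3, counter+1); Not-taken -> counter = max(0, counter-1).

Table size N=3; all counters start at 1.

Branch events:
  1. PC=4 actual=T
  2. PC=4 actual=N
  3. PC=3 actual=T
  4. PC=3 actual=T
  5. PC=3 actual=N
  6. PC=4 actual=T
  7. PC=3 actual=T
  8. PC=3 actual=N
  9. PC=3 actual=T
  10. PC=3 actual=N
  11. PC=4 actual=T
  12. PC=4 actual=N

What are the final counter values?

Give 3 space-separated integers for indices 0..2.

Answer: 2 2 1

Derivation:
Ev 1: PC=4 idx=1 pred=N actual=T -> ctr[1]=2
Ev 2: PC=4 idx=1 pred=T actual=N -> ctr[1]=1
Ev 3: PC=3 idx=0 pred=N actual=T -> ctr[0]=2
Ev 4: PC=3 idx=0 pred=T actual=T -> ctr[0]=3
Ev 5: PC=3 idx=0 pred=T actual=N -> ctr[0]=2
Ev 6: PC=4 idx=1 pred=N actual=T -> ctr[1]=2
Ev 7: PC=3 idx=0 pred=T actual=T -> ctr[0]=3
Ev 8: PC=3 idx=0 pred=T actual=N -> ctr[0]=2
Ev 9: PC=3 idx=0 pred=T actual=T -> ctr[0]=3
Ev 10: PC=3 idx=0 pred=T actual=N -> ctr[0]=2
Ev 11: PC=4 idx=1 pred=T actual=T -> ctr[1]=3
Ev 12: PC=4 idx=1 pred=T actual=N -> ctr[1]=2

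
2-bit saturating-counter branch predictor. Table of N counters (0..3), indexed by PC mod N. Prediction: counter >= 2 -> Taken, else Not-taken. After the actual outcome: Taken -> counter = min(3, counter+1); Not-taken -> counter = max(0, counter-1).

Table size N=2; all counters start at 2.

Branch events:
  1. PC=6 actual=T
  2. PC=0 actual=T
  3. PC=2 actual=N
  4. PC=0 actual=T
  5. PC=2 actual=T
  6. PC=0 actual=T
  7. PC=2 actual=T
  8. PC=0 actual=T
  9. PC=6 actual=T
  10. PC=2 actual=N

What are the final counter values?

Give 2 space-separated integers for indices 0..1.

Ev 1: PC=6 idx=0 pred=T actual=T -> ctr[0]=3
Ev 2: PC=0 idx=0 pred=T actual=T -> ctr[0]=3
Ev 3: PC=2 idx=0 pred=T actual=N -> ctr[0]=2
Ev 4: PC=0 idx=0 pred=T actual=T -> ctr[0]=3
Ev 5: PC=2 idx=0 pred=T actual=T -> ctr[0]=3
Ev 6: PC=0 idx=0 pred=T actual=T -> ctr[0]=3
Ev 7: PC=2 idx=0 pred=T actual=T -> ctr[0]=3
Ev 8: PC=0 idx=0 pred=T actual=T -> ctr[0]=3
Ev 9: PC=6 idx=0 pred=T actual=T -> ctr[0]=3
Ev 10: PC=2 idx=0 pred=T actual=N -> ctr[0]=2

Answer: 2 2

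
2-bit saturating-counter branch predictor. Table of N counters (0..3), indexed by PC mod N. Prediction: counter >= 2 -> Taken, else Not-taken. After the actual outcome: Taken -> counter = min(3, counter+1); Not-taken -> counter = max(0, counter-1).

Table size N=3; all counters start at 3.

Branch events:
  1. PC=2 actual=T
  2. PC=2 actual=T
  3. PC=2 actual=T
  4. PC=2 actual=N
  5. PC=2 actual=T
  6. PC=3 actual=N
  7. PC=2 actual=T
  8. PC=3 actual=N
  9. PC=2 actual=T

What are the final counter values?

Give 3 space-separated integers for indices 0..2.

Ev 1: PC=2 idx=2 pred=T actual=T -> ctr[2]=3
Ev 2: PC=2 idx=2 pred=T actual=T -> ctr[2]=3
Ev 3: PC=2 idx=2 pred=T actual=T -> ctr[2]=3
Ev 4: PC=2 idx=2 pred=T actual=N -> ctr[2]=2
Ev 5: PC=2 idx=2 pred=T actual=T -> ctr[2]=3
Ev 6: PC=3 idx=0 pred=T actual=N -> ctr[0]=2
Ev 7: PC=2 idx=2 pred=T actual=T -> ctr[2]=3
Ev 8: PC=3 idx=0 pred=T actual=N -> ctr[0]=1
Ev 9: PC=2 idx=2 pred=T actual=T -> ctr[2]=3

Answer: 1 3 3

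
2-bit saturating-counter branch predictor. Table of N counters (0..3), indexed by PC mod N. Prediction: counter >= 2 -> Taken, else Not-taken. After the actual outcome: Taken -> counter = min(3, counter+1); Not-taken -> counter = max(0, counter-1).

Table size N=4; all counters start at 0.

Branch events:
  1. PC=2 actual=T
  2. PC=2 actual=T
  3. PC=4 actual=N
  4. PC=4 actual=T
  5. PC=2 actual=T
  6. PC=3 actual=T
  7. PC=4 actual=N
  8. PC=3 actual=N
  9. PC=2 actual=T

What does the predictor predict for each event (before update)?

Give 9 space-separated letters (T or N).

Answer: N N N N T N N N T

Derivation:
Ev 1: PC=2 idx=2 pred=N actual=T -> ctr[2]=1
Ev 2: PC=2 idx=2 pred=N actual=T -> ctr[2]=2
Ev 3: PC=4 idx=0 pred=N actual=N -> ctr[0]=0
Ev 4: PC=4 idx=0 pred=N actual=T -> ctr[0]=1
Ev 5: PC=2 idx=2 pred=T actual=T -> ctr[2]=3
Ev 6: PC=3 idx=3 pred=N actual=T -> ctr[3]=1
Ev 7: PC=4 idx=0 pred=N actual=N -> ctr[0]=0
Ev 8: PC=3 idx=3 pred=N actual=N -> ctr[3]=0
Ev 9: PC=2 idx=2 pred=T actual=T -> ctr[2]=3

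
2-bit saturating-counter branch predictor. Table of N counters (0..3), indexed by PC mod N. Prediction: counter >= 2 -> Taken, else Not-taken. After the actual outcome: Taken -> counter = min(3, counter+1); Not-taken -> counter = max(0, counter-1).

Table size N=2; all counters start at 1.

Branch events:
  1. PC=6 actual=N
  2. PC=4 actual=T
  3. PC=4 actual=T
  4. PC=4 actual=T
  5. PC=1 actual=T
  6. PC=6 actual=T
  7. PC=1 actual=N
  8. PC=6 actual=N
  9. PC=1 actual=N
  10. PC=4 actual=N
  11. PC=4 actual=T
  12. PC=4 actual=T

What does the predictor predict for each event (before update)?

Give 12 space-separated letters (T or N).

Ev 1: PC=6 idx=0 pred=N actual=N -> ctr[0]=0
Ev 2: PC=4 idx=0 pred=N actual=T -> ctr[0]=1
Ev 3: PC=4 idx=0 pred=N actual=T -> ctr[0]=2
Ev 4: PC=4 idx=0 pred=T actual=T -> ctr[0]=3
Ev 5: PC=1 idx=1 pred=N actual=T -> ctr[1]=2
Ev 6: PC=6 idx=0 pred=T actual=T -> ctr[0]=3
Ev 7: PC=1 idx=1 pred=T actual=N -> ctr[1]=1
Ev 8: PC=6 idx=0 pred=T actual=N -> ctr[0]=2
Ev 9: PC=1 idx=1 pred=N actual=N -> ctr[1]=0
Ev 10: PC=4 idx=0 pred=T actual=N -> ctr[0]=1
Ev 11: PC=4 idx=0 pred=N actual=T -> ctr[0]=2
Ev 12: PC=4 idx=0 pred=T actual=T -> ctr[0]=3

Answer: N N N T N T T T N T N T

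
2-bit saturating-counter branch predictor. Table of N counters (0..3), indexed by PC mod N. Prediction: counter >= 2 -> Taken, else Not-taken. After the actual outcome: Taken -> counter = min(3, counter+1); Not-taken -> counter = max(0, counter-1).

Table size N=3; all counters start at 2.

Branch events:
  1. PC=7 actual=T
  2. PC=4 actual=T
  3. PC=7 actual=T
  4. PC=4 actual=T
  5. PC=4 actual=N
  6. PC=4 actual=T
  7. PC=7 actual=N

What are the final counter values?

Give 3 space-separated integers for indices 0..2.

Answer: 2 2 2

Derivation:
Ev 1: PC=7 idx=1 pred=T actual=T -> ctr[1]=3
Ev 2: PC=4 idx=1 pred=T actual=T -> ctr[1]=3
Ev 3: PC=7 idx=1 pred=T actual=T -> ctr[1]=3
Ev 4: PC=4 idx=1 pred=T actual=T -> ctr[1]=3
Ev 5: PC=4 idx=1 pred=T actual=N -> ctr[1]=2
Ev 6: PC=4 idx=1 pred=T actual=T -> ctr[1]=3
Ev 7: PC=7 idx=1 pred=T actual=N -> ctr[1]=2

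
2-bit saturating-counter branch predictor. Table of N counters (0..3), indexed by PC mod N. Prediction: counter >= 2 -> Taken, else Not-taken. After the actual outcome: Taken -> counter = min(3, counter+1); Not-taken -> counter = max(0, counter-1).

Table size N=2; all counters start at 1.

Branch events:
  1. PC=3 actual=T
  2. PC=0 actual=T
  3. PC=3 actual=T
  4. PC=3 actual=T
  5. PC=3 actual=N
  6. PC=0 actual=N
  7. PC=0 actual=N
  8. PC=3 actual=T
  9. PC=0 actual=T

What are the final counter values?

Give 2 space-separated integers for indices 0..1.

Answer: 1 3

Derivation:
Ev 1: PC=3 idx=1 pred=N actual=T -> ctr[1]=2
Ev 2: PC=0 idx=0 pred=N actual=T -> ctr[0]=2
Ev 3: PC=3 idx=1 pred=T actual=T -> ctr[1]=3
Ev 4: PC=3 idx=1 pred=T actual=T -> ctr[1]=3
Ev 5: PC=3 idx=1 pred=T actual=N -> ctr[1]=2
Ev 6: PC=0 idx=0 pred=T actual=N -> ctr[0]=1
Ev 7: PC=0 idx=0 pred=N actual=N -> ctr[0]=0
Ev 8: PC=3 idx=1 pred=T actual=T -> ctr[1]=3
Ev 9: PC=0 idx=0 pred=N actual=T -> ctr[0]=1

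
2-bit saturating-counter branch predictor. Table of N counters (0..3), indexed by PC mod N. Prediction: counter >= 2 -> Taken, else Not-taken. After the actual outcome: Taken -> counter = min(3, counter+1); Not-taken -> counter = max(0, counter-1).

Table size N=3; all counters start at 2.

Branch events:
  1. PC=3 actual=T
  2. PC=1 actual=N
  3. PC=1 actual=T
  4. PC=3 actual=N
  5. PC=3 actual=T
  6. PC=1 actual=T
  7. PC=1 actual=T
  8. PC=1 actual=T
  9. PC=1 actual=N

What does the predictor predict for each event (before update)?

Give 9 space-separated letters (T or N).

Ev 1: PC=3 idx=0 pred=T actual=T -> ctr[0]=3
Ev 2: PC=1 idx=1 pred=T actual=N -> ctr[1]=1
Ev 3: PC=1 idx=1 pred=N actual=T -> ctr[1]=2
Ev 4: PC=3 idx=0 pred=T actual=N -> ctr[0]=2
Ev 5: PC=3 idx=0 pred=T actual=T -> ctr[0]=3
Ev 6: PC=1 idx=1 pred=T actual=T -> ctr[1]=3
Ev 7: PC=1 idx=1 pred=T actual=T -> ctr[1]=3
Ev 8: PC=1 idx=1 pred=T actual=T -> ctr[1]=3
Ev 9: PC=1 idx=1 pred=T actual=N -> ctr[1]=2

Answer: T T N T T T T T T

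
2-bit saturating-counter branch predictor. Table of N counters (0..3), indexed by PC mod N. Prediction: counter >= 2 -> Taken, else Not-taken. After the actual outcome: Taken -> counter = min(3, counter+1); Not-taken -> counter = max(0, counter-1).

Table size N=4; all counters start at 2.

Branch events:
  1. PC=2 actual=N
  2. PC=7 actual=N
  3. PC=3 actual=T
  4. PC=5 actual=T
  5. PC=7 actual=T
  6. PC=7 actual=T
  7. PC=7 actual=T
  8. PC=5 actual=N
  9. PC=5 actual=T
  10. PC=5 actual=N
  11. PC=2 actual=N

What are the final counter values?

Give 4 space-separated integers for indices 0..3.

Ev 1: PC=2 idx=2 pred=T actual=N -> ctr[2]=1
Ev 2: PC=7 idx=3 pred=T actual=N -> ctr[3]=1
Ev 3: PC=3 idx=3 pred=N actual=T -> ctr[3]=2
Ev 4: PC=5 idx=1 pred=T actual=T -> ctr[1]=3
Ev 5: PC=7 idx=3 pred=T actual=T -> ctr[3]=3
Ev 6: PC=7 idx=3 pred=T actual=T -> ctr[3]=3
Ev 7: PC=7 idx=3 pred=T actual=T -> ctr[3]=3
Ev 8: PC=5 idx=1 pred=T actual=N -> ctr[1]=2
Ev 9: PC=5 idx=1 pred=T actual=T -> ctr[1]=3
Ev 10: PC=5 idx=1 pred=T actual=N -> ctr[1]=2
Ev 11: PC=2 idx=2 pred=N actual=N -> ctr[2]=0

Answer: 2 2 0 3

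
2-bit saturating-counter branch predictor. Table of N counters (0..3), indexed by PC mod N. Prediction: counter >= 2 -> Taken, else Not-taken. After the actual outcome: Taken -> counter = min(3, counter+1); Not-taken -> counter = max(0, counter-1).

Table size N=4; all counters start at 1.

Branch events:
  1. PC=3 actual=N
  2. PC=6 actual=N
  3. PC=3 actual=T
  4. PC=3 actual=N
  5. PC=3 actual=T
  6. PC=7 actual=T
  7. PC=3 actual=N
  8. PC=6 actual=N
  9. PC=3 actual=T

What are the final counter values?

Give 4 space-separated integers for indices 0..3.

Ev 1: PC=3 idx=3 pred=N actual=N -> ctr[3]=0
Ev 2: PC=6 idx=2 pred=N actual=N -> ctr[2]=0
Ev 3: PC=3 idx=3 pred=N actual=T -> ctr[3]=1
Ev 4: PC=3 idx=3 pred=N actual=N -> ctr[3]=0
Ev 5: PC=3 idx=3 pred=N actual=T -> ctr[3]=1
Ev 6: PC=7 idx=3 pred=N actual=T -> ctr[3]=2
Ev 7: PC=3 idx=3 pred=T actual=N -> ctr[3]=1
Ev 8: PC=6 idx=2 pred=N actual=N -> ctr[2]=0
Ev 9: PC=3 idx=3 pred=N actual=T -> ctr[3]=2

Answer: 1 1 0 2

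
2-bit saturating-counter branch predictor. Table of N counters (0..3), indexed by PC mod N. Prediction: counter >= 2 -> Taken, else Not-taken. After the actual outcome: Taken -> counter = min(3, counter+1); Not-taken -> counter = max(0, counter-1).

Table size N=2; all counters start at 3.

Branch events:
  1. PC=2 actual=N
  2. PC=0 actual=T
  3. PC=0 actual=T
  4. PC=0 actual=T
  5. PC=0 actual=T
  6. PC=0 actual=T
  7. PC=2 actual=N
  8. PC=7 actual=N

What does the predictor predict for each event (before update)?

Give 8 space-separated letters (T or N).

Answer: T T T T T T T T

Derivation:
Ev 1: PC=2 idx=0 pred=T actual=N -> ctr[0]=2
Ev 2: PC=0 idx=0 pred=T actual=T -> ctr[0]=3
Ev 3: PC=0 idx=0 pred=T actual=T -> ctr[0]=3
Ev 4: PC=0 idx=0 pred=T actual=T -> ctr[0]=3
Ev 5: PC=0 idx=0 pred=T actual=T -> ctr[0]=3
Ev 6: PC=0 idx=0 pred=T actual=T -> ctr[0]=3
Ev 7: PC=2 idx=0 pred=T actual=N -> ctr[0]=2
Ev 8: PC=7 idx=1 pred=T actual=N -> ctr[1]=2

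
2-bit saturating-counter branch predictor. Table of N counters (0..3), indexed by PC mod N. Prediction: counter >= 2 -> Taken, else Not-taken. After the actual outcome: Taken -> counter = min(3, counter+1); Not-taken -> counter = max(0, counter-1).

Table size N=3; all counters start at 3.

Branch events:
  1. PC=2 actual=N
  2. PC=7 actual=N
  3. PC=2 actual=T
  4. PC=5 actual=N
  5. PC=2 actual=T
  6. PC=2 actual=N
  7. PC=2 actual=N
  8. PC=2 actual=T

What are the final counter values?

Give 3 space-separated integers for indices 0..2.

Ev 1: PC=2 idx=2 pred=T actual=N -> ctr[2]=2
Ev 2: PC=7 idx=1 pred=T actual=N -> ctr[1]=2
Ev 3: PC=2 idx=2 pred=T actual=T -> ctr[2]=3
Ev 4: PC=5 idx=2 pred=T actual=N -> ctr[2]=2
Ev 5: PC=2 idx=2 pred=T actual=T -> ctr[2]=3
Ev 6: PC=2 idx=2 pred=T actual=N -> ctr[2]=2
Ev 7: PC=2 idx=2 pred=T actual=N -> ctr[2]=1
Ev 8: PC=2 idx=2 pred=N actual=T -> ctr[2]=2

Answer: 3 2 2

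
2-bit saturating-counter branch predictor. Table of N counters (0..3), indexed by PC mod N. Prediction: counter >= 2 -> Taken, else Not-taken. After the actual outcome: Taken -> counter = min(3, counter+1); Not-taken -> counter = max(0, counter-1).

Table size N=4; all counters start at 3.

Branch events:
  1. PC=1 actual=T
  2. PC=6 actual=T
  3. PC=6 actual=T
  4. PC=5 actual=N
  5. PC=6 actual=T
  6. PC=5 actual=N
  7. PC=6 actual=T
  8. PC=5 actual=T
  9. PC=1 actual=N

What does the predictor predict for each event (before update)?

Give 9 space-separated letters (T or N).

Ev 1: PC=1 idx=1 pred=T actual=T -> ctr[1]=3
Ev 2: PC=6 idx=2 pred=T actual=T -> ctr[2]=3
Ev 3: PC=6 idx=2 pred=T actual=T -> ctr[2]=3
Ev 4: PC=5 idx=1 pred=T actual=N -> ctr[1]=2
Ev 5: PC=6 idx=2 pred=T actual=T -> ctr[2]=3
Ev 6: PC=5 idx=1 pred=T actual=N -> ctr[1]=1
Ev 7: PC=6 idx=2 pred=T actual=T -> ctr[2]=3
Ev 8: PC=5 idx=1 pred=N actual=T -> ctr[1]=2
Ev 9: PC=1 idx=1 pred=T actual=N -> ctr[1]=1

Answer: T T T T T T T N T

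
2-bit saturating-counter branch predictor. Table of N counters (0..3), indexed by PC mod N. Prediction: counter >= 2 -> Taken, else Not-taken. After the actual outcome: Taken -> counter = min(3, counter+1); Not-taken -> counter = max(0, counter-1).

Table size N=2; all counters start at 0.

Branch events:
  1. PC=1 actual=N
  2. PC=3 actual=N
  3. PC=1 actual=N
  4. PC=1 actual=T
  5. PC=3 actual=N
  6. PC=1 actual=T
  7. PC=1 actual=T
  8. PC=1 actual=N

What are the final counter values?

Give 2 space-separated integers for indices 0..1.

Answer: 0 1

Derivation:
Ev 1: PC=1 idx=1 pred=N actual=N -> ctr[1]=0
Ev 2: PC=3 idx=1 pred=N actual=N -> ctr[1]=0
Ev 3: PC=1 idx=1 pred=N actual=N -> ctr[1]=0
Ev 4: PC=1 idx=1 pred=N actual=T -> ctr[1]=1
Ev 5: PC=3 idx=1 pred=N actual=N -> ctr[1]=0
Ev 6: PC=1 idx=1 pred=N actual=T -> ctr[1]=1
Ev 7: PC=1 idx=1 pred=N actual=T -> ctr[1]=2
Ev 8: PC=1 idx=1 pred=T actual=N -> ctr[1]=1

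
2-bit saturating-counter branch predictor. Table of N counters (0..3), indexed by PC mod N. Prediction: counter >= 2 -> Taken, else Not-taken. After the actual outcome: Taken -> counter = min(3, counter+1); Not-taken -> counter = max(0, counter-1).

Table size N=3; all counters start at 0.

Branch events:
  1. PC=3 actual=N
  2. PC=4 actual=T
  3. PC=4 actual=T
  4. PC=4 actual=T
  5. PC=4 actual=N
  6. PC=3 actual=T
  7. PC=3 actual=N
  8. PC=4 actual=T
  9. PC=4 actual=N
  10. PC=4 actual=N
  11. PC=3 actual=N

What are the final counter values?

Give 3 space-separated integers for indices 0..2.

Answer: 0 1 0

Derivation:
Ev 1: PC=3 idx=0 pred=N actual=N -> ctr[0]=0
Ev 2: PC=4 idx=1 pred=N actual=T -> ctr[1]=1
Ev 3: PC=4 idx=1 pred=N actual=T -> ctr[1]=2
Ev 4: PC=4 idx=1 pred=T actual=T -> ctr[1]=3
Ev 5: PC=4 idx=1 pred=T actual=N -> ctr[1]=2
Ev 6: PC=3 idx=0 pred=N actual=T -> ctr[0]=1
Ev 7: PC=3 idx=0 pred=N actual=N -> ctr[0]=0
Ev 8: PC=4 idx=1 pred=T actual=T -> ctr[1]=3
Ev 9: PC=4 idx=1 pred=T actual=N -> ctr[1]=2
Ev 10: PC=4 idx=1 pred=T actual=N -> ctr[1]=1
Ev 11: PC=3 idx=0 pred=N actual=N -> ctr[0]=0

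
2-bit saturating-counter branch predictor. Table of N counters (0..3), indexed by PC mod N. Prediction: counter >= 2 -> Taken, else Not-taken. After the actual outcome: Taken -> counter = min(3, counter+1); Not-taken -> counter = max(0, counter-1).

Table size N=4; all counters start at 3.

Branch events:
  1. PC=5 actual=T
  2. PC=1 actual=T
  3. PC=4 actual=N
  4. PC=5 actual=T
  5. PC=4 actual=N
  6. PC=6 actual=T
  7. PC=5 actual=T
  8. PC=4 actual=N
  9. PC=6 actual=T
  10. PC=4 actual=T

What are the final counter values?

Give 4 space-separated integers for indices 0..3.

Ev 1: PC=5 idx=1 pred=T actual=T -> ctr[1]=3
Ev 2: PC=1 idx=1 pred=T actual=T -> ctr[1]=3
Ev 3: PC=4 idx=0 pred=T actual=N -> ctr[0]=2
Ev 4: PC=5 idx=1 pred=T actual=T -> ctr[1]=3
Ev 5: PC=4 idx=0 pred=T actual=N -> ctr[0]=1
Ev 6: PC=6 idx=2 pred=T actual=T -> ctr[2]=3
Ev 7: PC=5 idx=1 pred=T actual=T -> ctr[1]=3
Ev 8: PC=4 idx=0 pred=N actual=N -> ctr[0]=0
Ev 9: PC=6 idx=2 pred=T actual=T -> ctr[2]=3
Ev 10: PC=4 idx=0 pred=N actual=T -> ctr[0]=1

Answer: 1 3 3 3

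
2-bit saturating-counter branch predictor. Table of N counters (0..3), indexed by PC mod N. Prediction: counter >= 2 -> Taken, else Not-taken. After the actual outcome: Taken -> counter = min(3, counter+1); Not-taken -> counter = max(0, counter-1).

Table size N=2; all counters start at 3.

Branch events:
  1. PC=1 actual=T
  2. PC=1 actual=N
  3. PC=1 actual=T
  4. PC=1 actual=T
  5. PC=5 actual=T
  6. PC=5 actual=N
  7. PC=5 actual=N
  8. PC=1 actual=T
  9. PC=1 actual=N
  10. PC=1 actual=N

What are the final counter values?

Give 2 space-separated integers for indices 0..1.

Answer: 3 0

Derivation:
Ev 1: PC=1 idx=1 pred=T actual=T -> ctr[1]=3
Ev 2: PC=1 idx=1 pred=T actual=N -> ctr[1]=2
Ev 3: PC=1 idx=1 pred=T actual=T -> ctr[1]=3
Ev 4: PC=1 idx=1 pred=T actual=T -> ctr[1]=3
Ev 5: PC=5 idx=1 pred=T actual=T -> ctr[1]=3
Ev 6: PC=5 idx=1 pred=T actual=N -> ctr[1]=2
Ev 7: PC=5 idx=1 pred=T actual=N -> ctr[1]=1
Ev 8: PC=1 idx=1 pred=N actual=T -> ctr[1]=2
Ev 9: PC=1 idx=1 pred=T actual=N -> ctr[1]=1
Ev 10: PC=1 idx=1 pred=N actual=N -> ctr[1]=0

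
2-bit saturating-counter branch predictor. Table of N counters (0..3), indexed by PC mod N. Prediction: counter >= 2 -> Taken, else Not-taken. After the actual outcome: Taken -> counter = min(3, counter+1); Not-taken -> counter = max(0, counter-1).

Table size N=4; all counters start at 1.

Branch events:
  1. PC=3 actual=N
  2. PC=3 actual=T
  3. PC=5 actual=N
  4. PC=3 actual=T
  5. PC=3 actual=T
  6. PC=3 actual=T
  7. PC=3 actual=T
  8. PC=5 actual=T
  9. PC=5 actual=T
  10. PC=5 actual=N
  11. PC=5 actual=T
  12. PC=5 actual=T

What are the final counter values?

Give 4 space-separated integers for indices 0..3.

Answer: 1 3 1 3

Derivation:
Ev 1: PC=3 idx=3 pred=N actual=N -> ctr[3]=0
Ev 2: PC=3 idx=3 pred=N actual=T -> ctr[3]=1
Ev 3: PC=5 idx=1 pred=N actual=N -> ctr[1]=0
Ev 4: PC=3 idx=3 pred=N actual=T -> ctr[3]=2
Ev 5: PC=3 idx=3 pred=T actual=T -> ctr[3]=3
Ev 6: PC=3 idx=3 pred=T actual=T -> ctr[3]=3
Ev 7: PC=3 idx=3 pred=T actual=T -> ctr[3]=3
Ev 8: PC=5 idx=1 pred=N actual=T -> ctr[1]=1
Ev 9: PC=5 idx=1 pred=N actual=T -> ctr[1]=2
Ev 10: PC=5 idx=1 pred=T actual=N -> ctr[1]=1
Ev 11: PC=5 idx=1 pred=N actual=T -> ctr[1]=2
Ev 12: PC=5 idx=1 pred=T actual=T -> ctr[1]=3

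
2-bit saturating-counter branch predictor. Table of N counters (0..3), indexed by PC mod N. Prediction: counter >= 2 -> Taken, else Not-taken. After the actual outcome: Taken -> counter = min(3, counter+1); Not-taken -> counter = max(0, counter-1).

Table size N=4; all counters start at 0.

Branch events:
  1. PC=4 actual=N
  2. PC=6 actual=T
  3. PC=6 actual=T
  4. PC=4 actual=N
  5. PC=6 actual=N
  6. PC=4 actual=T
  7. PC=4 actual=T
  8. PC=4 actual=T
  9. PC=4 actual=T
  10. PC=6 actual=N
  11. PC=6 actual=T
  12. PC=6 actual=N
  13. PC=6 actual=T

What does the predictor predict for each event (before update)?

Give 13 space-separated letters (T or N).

Answer: N N N N T N N T T N N N N

Derivation:
Ev 1: PC=4 idx=0 pred=N actual=N -> ctr[0]=0
Ev 2: PC=6 idx=2 pred=N actual=T -> ctr[2]=1
Ev 3: PC=6 idx=2 pred=N actual=T -> ctr[2]=2
Ev 4: PC=4 idx=0 pred=N actual=N -> ctr[0]=0
Ev 5: PC=6 idx=2 pred=T actual=N -> ctr[2]=1
Ev 6: PC=4 idx=0 pred=N actual=T -> ctr[0]=1
Ev 7: PC=4 idx=0 pred=N actual=T -> ctr[0]=2
Ev 8: PC=4 idx=0 pred=T actual=T -> ctr[0]=3
Ev 9: PC=4 idx=0 pred=T actual=T -> ctr[0]=3
Ev 10: PC=6 idx=2 pred=N actual=N -> ctr[2]=0
Ev 11: PC=6 idx=2 pred=N actual=T -> ctr[2]=1
Ev 12: PC=6 idx=2 pred=N actual=N -> ctr[2]=0
Ev 13: PC=6 idx=2 pred=N actual=T -> ctr[2]=1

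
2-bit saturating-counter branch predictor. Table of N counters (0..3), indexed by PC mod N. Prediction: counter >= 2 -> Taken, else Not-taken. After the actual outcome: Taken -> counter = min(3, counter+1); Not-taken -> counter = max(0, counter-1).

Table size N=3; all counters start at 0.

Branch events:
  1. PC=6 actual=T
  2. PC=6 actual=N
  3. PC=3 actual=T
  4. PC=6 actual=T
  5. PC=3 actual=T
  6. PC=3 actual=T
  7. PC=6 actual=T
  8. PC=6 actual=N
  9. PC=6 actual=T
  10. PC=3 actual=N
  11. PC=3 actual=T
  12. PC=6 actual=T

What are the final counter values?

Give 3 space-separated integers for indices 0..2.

Ev 1: PC=6 idx=0 pred=N actual=T -> ctr[0]=1
Ev 2: PC=6 idx=0 pred=N actual=N -> ctr[0]=0
Ev 3: PC=3 idx=0 pred=N actual=T -> ctr[0]=1
Ev 4: PC=6 idx=0 pred=N actual=T -> ctr[0]=2
Ev 5: PC=3 idx=0 pred=T actual=T -> ctr[0]=3
Ev 6: PC=3 idx=0 pred=T actual=T -> ctr[0]=3
Ev 7: PC=6 idx=0 pred=T actual=T -> ctr[0]=3
Ev 8: PC=6 idx=0 pred=T actual=N -> ctr[0]=2
Ev 9: PC=6 idx=0 pred=T actual=T -> ctr[0]=3
Ev 10: PC=3 idx=0 pred=T actual=N -> ctr[0]=2
Ev 11: PC=3 idx=0 pred=T actual=T -> ctr[0]=3
Ev 12: PC=6 idx=0 pred=T actual=T -> ctr[0]=3

Answer: 3 0 0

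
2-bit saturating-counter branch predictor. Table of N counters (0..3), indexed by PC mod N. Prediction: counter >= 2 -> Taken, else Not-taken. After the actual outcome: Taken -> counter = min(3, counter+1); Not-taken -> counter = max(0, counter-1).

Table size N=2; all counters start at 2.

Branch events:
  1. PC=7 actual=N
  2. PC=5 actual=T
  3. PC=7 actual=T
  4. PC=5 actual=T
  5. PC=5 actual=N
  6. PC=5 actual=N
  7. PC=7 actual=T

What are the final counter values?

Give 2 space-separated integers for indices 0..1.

Answer: 2 2

Derivation:
Ev 1: PC=7 idx=1 pred=T actual=N -> ctr[1]=1
Ev 2: PC=5 idx=1 pred=N actual=T -> ctr[1]=2
Ev 3: PC=7 idx=1 pred=T actual=T -> ctr[1]=3
Ev 4: PC=5 idx=1 pred=T actual=T -> ctr[1]=3
Ev 5: PC=5 idx=1 pred=T actual=N -> ctr[1]=2
Ev 6: PC=5 idx=1 pred=T actual=N -> ctr[1]=1
Ev 7: PC=7 idx=1 pred=N actual=T -> ctr[1]=2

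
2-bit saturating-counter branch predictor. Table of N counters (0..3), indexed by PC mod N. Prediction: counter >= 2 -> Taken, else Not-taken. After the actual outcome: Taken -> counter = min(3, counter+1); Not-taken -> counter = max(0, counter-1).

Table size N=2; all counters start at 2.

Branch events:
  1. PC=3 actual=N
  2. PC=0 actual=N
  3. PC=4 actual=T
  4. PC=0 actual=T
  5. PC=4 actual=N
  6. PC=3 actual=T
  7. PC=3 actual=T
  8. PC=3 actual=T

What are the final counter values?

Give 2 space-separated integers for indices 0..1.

Answer: 2 3

Derivation:
Ev 1: PC=3 idx=1 pred=T actual=N -> ctr[1]=1
Ev 2: PC=0 idx=0 pred=T actual=N -> ctr[0]=1
Ev 3: PC=4 idx=0 pred=N actual=T -> ctr[0]=2
Ev 4: PC=0 idx=0 pred=T actual=T -> ctr[0]=3
Ev 5: PC=4 idx=0 pred=T actual=N -> ctr[0]=2
Ev 6: PC=3 idx=1 pred=N actual=T -> ctr[1]=2
Ev 7: PC=3 idx=1 pred=T actual=T -> ctr[1]=3
Ev 8: PC=3 idx=1 pred=T actual=T -> ctr[1]=3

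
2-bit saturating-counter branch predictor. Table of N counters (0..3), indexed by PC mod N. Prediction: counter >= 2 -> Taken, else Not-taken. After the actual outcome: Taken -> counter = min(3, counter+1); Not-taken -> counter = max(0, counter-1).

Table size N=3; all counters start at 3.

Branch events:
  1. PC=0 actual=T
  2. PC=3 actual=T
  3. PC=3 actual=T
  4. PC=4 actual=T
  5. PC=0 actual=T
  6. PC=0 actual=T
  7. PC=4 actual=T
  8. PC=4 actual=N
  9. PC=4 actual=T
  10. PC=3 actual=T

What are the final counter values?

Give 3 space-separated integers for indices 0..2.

Answer: 3 3 3

Derivation:
Ev 1: PC=0 idx=0 pred=T actual=T -> ctr[0]=3
Ev 2: PC=3 idx=0 pred=T actual=T -> ctr[0]=3
Ev 3: PC=3 idx=0 pred=T actual=T -> ctr[0]=3
Ev 4: PC=4 idx=1 pred=T actual=T -> ctr[1]=3
Ev 5: PC=0 idx=0 pred=T actual=T -> ctr[0]=3
Ev 6: PC=0 idx=0 pred=T actual=T -> ctr[0]=3
Ev 7: PC=4 idx=1 pred=T actual=T -> ctr[1]=3
Ev 8: PC=4 idx=1 pred=T actual=N -> ctr[1]=2
Ev 9: PC=4 idx=1 pred=T actual=T -> ctr[1]=3
Ev 10: PC=3 idx=0 pred=T actual=T -> ctr[0]=3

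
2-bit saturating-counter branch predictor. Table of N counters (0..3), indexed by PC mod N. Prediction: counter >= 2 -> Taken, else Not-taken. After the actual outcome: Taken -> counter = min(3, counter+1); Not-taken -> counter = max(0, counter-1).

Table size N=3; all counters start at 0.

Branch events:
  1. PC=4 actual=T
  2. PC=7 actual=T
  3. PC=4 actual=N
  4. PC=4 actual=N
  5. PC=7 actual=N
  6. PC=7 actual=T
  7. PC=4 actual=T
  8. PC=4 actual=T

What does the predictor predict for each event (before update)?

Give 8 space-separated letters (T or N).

Ev 1: PC=4 idx=1 pred=N actual=T -> ctr[1]=1
Ev 2: PC=7 idx=1 pred=N actual=T -> ctr[1]=2
Ev 3: PC=4 idx=1 pred=T actual=N -> ctr[1]=1
Ev 4: PC=4 idx=1 pred=N actual=N -> ctr[1]=0
Ev 5: PC=7 idx=1 pred=N actual=N -> ctr[1]=0
Ev 6: PC=7 idx=1 pred=N actual=T -> ctr[1]=1
Ev 7: PC=4 idx=1 pred=N actual=T -> ctr[1]=2
Ev 8: PC=4 idx=1 pred=T actual=T -> ctr[1]=3

Answer: N N T N N N N T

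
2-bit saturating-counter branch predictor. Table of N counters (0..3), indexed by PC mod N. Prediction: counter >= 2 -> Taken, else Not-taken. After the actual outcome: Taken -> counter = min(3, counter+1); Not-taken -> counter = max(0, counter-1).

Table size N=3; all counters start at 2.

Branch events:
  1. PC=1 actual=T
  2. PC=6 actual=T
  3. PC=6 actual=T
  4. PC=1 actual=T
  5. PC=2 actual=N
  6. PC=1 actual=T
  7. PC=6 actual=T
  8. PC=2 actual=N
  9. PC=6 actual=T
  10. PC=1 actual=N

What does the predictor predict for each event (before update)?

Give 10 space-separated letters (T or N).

Ev 1: PC=1 idx=1 pred=T actual=T -> ctr[1]=3
Ev 2: PC=6 idx=0 pred=T actual=T -> ctr[0]=3
Ev 3: PC=6 idx=0 pred=T actual=T -> ctr[0]=3
Ev 4: PC=1 idx=1 pred=T actual=T -> ctr[1]=3
Ev 5: PC=2 idx=2 pred=T actual=N -> ctr[2]=1
Ev 6: PC=1 idx=1 pred=T actual=T -> ctr[1]=3
Ev 7: PC=6 idx=0 pred=T actual=T -> ctr[0]=3
Ev 8: PC=2 idx=2 pred=N actual=N -> ctr[2]=0
Ev 9: PC=6 idx=0 pred=T actual=T -> ctr[0]=3
Ev 10: PC=1 idx=1 pred=T actual=N -> ctr[1]=2

Answer: T T T T T T T N T T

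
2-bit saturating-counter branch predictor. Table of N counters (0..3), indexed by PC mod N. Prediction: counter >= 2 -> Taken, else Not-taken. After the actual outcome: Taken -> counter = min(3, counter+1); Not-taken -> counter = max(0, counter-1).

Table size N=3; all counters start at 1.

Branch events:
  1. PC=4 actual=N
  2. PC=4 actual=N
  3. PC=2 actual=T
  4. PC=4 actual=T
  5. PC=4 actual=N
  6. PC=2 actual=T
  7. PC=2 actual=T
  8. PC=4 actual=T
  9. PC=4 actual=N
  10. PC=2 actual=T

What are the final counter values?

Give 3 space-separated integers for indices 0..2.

Answer: 1 0 3

Derivation:
Ev 1: PC=4 idx=1 pred=N actual=N -> ctr[1]=0
Ev 2: PC=4 idx=1 pred=N actual=N -> ctr[1]=0
Ev 3: PC=2 idx=2 pred=N actual=T -> ctr[2]=2
Ev 4: PC=4 idx=1 pred=N actual=T -> ctr[1]=1
Ev 5: PC=4 idx=1 pred=N actual=N -> ctr[1]=0
Ev 6: PC=2 idx=2 pred=T actual=T -> ctr[2]=3
Ev 7: PC=2 idx=2 pred=T actual=T -> ctr[2]=3
Ev 8: PC=4 idx=1 pred=N actual=T -> ctr[1]=1
Ev 9: PC=4 idx=1 pred=N actual=N -> ctr[1]=0
Ev 10: PC=2 idx=2 pred=T actual=T -> ctr[2]=3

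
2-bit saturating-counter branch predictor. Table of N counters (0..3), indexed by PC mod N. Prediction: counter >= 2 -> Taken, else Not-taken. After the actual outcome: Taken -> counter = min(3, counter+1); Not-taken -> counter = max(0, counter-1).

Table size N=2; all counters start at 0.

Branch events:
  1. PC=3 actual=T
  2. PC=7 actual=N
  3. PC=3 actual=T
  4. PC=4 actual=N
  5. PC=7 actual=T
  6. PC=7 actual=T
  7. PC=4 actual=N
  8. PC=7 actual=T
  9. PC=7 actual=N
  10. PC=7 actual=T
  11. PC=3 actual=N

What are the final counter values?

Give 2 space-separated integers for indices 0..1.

Ev 1: PC=3 idx=1 pred=N actual=T -> ctr[1]=1
Ev 2: PC=7 idx=1 pred=N actual=N -> ctr[1]=0
Ev 3: PC=3 idx=1 pred=N actual=T -> ctr[1]=1
Ev 4: PC=4 idx=0 pred=N actual=N -> ctr[0]=0
Ev 5: PC=7 idx=1 pred=N actual=T -> ctr[1]=2
Ev 6: PC=7 idx=1 pred=T actual=T -> ctr[1]=3
Ev 7: PC=4 idx=0 pred=N actual=N -> ctr[0]=0
Ev 8: PC=7 idx=1 pred=T actual=T -> ctr[1]=3
Ev 9: PC=7 idx=1 pred=T actual=N -> ctr[1]=2
Ev 10: PC=7 idx=1 pred=T actual=T -> ctr[1]=3
Ev 11: PC=3 idx=1 pred=T actual=N -> ctr[1]=2

Answer: 0 2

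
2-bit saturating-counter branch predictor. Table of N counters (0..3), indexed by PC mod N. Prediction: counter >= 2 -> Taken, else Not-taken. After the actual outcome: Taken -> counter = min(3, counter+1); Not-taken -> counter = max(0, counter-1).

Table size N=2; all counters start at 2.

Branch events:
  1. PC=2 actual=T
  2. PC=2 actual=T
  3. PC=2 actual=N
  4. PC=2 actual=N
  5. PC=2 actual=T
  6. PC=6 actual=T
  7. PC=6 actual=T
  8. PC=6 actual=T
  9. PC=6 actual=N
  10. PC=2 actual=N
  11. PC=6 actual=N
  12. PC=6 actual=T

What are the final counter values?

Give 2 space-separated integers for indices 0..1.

Ev 1: PC=2 idx=0 pred=T actual=T -> ctr[0]=3
Ev 2: PC=2 idx=0 pred=T actual=T -> ctr[0]=3
Ev 3: PC=2 idx=0 pred=T actual=N -> ctr[0]=2
Ev 4: PC=2 idx=0 pred=T actual=N -> ctr[0]=1
Ev 5: PC=2 idx=0 pred=N actual=T -> ctr[0]=2
Ev 6: PC=6 idx=0 pred=T actual=T -> ctr[0]=3
Ev 7: PC=6 idx=0 pred=T actual=T -> ctr[0]=3
Ev 8: PC=6 idx=0 pred=T actual=T -> ctr[0]=3
Ev 9: PC=6 idx=0 pred=T actual=N -> ctr[0]=2
Ev 10: PC=2 idx=0 pred=T actual=N -> ctr[0]=1
Ev 11: PC=6 idx=0 pred=N actual=N -> ctr[0]=0
Ev 12: PC=6 idx=0 pred=N actual=T -> ctr[0]=1

Answer: 1 2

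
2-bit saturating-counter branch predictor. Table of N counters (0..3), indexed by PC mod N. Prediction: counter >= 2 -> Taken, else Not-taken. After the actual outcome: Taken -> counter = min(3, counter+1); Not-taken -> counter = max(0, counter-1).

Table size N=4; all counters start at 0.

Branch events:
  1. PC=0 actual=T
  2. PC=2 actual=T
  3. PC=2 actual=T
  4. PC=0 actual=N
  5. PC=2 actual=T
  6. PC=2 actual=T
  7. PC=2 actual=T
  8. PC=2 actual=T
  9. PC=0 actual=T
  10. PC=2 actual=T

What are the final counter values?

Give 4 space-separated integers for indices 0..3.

Answer: 1 0 3 0

Derivation:
Ev 1: PC=0 idx=0 pred=N actual=T -> ctr[0]=1
Ev 2: PC=2 idx=2 pred=N actual=T -> ctr[2]=1
Ev 3: PC=2 idx=2 pred=N actual=T -> ctr[2]=2
Ev 4: PC=0 idx=0 pred=N actual=N -> ctr[0]=0
Ev 5: PC=2 idx=2 pred=T actual=T -> ctr[2]=3
Ev 6: PC=2 idx=2 pred=T actual=T -> ctr[2]=3
Ev 7: PC=2 idx=2 pred=T actual=T -> ctr[2]=3
Ev 8: PC=2 idx=2 pred=T actual=T -> ctr[2]=3
Ev 9: PC=0 idx=0 pred=N actual=T -> ctr[0]=1
Ev 10: PC=2 idx=2 pred=T actual=T -> ctr[2]=3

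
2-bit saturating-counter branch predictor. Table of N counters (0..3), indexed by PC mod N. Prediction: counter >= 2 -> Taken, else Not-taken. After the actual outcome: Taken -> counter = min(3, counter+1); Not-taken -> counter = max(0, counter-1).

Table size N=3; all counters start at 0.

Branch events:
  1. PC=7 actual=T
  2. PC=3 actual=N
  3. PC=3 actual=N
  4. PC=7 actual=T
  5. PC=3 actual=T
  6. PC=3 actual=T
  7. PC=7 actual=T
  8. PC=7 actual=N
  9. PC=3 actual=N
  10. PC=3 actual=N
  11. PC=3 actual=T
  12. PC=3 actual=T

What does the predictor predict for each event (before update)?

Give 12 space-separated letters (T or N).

Ev 1: PC=7 idx=1 pred=N actual=T -> ctr[1]=1
Ev 2: PC=3 idx=0 pred=N actual=N -> ctr[0]=0
Ev 3: PC=3 idx=0 pred=N actual=N -> ctr[0]=0
Ev 4: PC=7 idx=1 pred=N actual=T -> ctr[1]=2
Ev 5: PC=3 idx=0 pred=N actual=T -> ctr[0]=1
Ev 6: PC=3 idx=0 pred=N actual=T -> ctr[0]=2
Ev 7: PC=7 idx=1 pred=T actual=T -> ctr[1]=3
Ev 8: PC=7 idx=1 pred=T actual=N -> ctr[1]=2
Ev 9: PC=3 idx=0 pred=T actual=N -> ctr[0]=1
Ev 10: PC=3 idx=0 pred=N actual=N -> ctr[0]=0
Ev 11: PC=3 idx=0 pred=N actual=T -> ctr[0]=1
Ev 12: PC=3 idx=0 pred=N actual=T -> ctr[0]=2

Answer: N N N N N N T T T N N N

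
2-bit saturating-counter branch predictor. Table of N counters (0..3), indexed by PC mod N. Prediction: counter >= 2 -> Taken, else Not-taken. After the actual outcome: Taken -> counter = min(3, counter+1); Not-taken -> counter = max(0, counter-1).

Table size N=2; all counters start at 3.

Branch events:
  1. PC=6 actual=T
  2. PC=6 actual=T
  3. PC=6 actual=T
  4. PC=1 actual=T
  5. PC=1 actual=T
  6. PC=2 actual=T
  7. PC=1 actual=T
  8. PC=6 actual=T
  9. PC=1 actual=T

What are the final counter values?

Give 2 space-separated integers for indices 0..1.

Answer: 3 3

Derivation:
Ev 1: PC=6 idx=0 pred=T actual=T -> ctr[0]=3
Ev 2: PC=6 idx=0 pred=T actual=T -> ctr[0]=3
Ev 3: PC=6 idx=0 pred=T actual=T -> ctr[0]=3
Ev 4: PC=1 idx=1 pred=T actual=T -> ctr[1]=3
Ev 5: PC=1 idx=1 pred=T actual=T -> ctr[1]=3
Ev 6: PC=2 idx=0 pred=T actual=T -> ctr[0]=3
Ev 7: PC=1 idx=1 pred=T actual=T -> ctr[1]=3
Ev 8: PC=6 idx=0 pred=T actual=T -> ctr[0]=3
Ev 9: PC=1 idx=1 pred=T actual=T -> ctr[1]=3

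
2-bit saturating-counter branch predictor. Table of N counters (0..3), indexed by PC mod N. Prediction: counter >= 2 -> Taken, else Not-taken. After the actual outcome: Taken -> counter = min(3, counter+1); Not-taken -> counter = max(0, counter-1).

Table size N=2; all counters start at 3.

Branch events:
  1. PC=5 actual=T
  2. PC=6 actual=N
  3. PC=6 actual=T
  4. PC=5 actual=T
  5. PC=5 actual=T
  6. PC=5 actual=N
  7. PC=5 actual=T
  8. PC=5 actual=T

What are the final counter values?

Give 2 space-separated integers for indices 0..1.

Ev 1: PC=5 idx=1 pred=T actual=T -> ctr[1]=3
Ev 2: PC=6 idx=0 pred=T actual=N -> ctr[0]=2
Ev 3: PC=6 idx=0 pred=T actual=T -> ctr[0]=3
Ev 4: PC=5 idx=1 pred=T actual=T -> ctr[1]=3
Ev 5: PC=5 idx=1 pred=T actual=T -> ctr[1]=3
Ev 6: PC=5 idx=1 pred=T actual=N -> ctr[1]=2
Ev 7: PC=5 idx=1 pred=T actual=T -> ctr[1]=3
Ev 8: PC=5 idx=1 pred=T actual=T -> ctr[1]=3

Answer: 3 3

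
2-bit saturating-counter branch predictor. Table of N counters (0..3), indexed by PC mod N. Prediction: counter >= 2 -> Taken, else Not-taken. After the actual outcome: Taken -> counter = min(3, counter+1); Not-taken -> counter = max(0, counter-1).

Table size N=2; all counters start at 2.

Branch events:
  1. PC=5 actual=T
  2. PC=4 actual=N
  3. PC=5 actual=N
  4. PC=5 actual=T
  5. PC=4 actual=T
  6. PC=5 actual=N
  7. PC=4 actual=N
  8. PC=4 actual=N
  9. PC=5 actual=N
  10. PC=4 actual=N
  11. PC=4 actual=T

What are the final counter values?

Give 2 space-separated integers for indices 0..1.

Answer: 1 1

Derivation:
Ev 1: PC=5 idx=1 pred=T actual=T -> ctr[1]=3
Ev 2: PC=4 idx=0 pred=T actual=N -> ctr[0]=1
Ev 3: PC=5 idx=1 pred=T actual=N -> ctr[1]=2
Ev 4: PC=5 idx=1 pred=T actual=T -> ctr[1]=3
Ev 5: PC=4 idx=0 pred=N actual=T -> ctr[0]=2
Ev 6: PC=5 idx=1 pred=T actual=N -> ctr[1]=2
Ev 7: PC=4 idx=0 pred=T actual=N -> ctr[0]=1
Ev 8: PC=4 idx=0 pred=N actual=N -> ctr[0]=0
Ev 9: PC=5 idx=1 pred=T actual=N -> ctr[1]=1
Ev 10: PC=4 idx=0 pred=N actual=N -> ctr[0]=0
Ev 11: PC=4 idx=0 pred=N actual=T -> ctr[0]=1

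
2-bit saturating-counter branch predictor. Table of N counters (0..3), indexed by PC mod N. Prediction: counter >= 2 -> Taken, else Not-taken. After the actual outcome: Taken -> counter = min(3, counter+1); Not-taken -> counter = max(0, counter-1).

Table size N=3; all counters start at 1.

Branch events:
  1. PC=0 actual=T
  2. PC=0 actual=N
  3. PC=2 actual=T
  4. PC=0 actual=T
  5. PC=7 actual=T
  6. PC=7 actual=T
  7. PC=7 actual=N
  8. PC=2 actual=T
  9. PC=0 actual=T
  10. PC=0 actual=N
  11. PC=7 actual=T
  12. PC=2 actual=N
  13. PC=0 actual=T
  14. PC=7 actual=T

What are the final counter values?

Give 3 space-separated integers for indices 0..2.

Ev 1: PC=0 idx=0 pred=N actual=T -> ctr[0]=2
Ev 2: PC=0 idx=0 pred=T actual=N -> ctr[0]=1
Ev 3: PC=2 idx=2 pred=N actual=T -> ctr[2]=2
Ev 4: PC=0 idx=0 pred=N actual=T -> ctr[0]=2
Ev 5: PC=7 idx=1 pred=N actual=T -> ctr[1]=2
Ev 6: PC=7 idx=1 pred=T actual=T -> ctr[1]=3
Ev 7: PC=7 idx=1 pred=T actual=N -> ctr[1]=2
Ev 8: PC=2 idx=2 pred=T actual=T -> ctr[2]=3
Ev 9: PC=0 idx=0 pred=T actual=T -> ctr[0]=3
Ev 10: PC=0 idx=0 pred=T actual=N -> ctr[0]=2
Ev 11: PC=7 idx=1 pred=T actual=T -> ctr[1]=3
Ev 12: PC=2 idx=2 pred=T actual=N -> ctr[2]=2
Ev 13: PC=0 idx=0 pred=T actual=T -> ctr[0]=3
Ev 14: PC=7 idx=1 pred=T actual=T -> ctr[1]=3

Answer: 3 3 2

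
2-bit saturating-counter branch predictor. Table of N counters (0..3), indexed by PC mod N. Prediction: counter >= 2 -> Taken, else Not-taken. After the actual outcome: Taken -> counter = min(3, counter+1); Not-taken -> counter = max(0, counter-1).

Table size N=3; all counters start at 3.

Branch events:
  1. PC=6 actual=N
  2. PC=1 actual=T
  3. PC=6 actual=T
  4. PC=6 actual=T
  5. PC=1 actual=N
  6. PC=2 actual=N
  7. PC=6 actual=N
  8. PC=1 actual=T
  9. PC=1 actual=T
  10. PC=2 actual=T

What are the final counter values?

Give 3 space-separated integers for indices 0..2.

Answer: 2 3 3

Derivation:
Ev 1: PC=6 idx=0 pred=T actual=N -> ctr[0]=2
Ev 2: PC=1 idx=1 pred=T actual=T -> ctr[1]=3
Ev 3: PC=6 idx=0 pred=T actual=T -> ctr[0]=3
Ev 4: PC=6 idx=0 pred=T actual=T -> ctr[0]=3
Ev 5: PC=1 idx=1 pred=T actual=N -> ctr[1]=2
Ev 6: PC=2 idx=2 pred=T actual=N -> ctr[2]=2
Ev 7: PC=6 idx=0 pred=T actual=N -> ctr[0]=2
Ev 8: PC=1 idx=1 pred=T actual=T -> ctr[1]=3
Ev 9: PC=1 idx=1 pred=T actual=T -> ctr[1]=3
Ev 10: PC=2 idx=2 pred=T actual=T -> ctr[2]=3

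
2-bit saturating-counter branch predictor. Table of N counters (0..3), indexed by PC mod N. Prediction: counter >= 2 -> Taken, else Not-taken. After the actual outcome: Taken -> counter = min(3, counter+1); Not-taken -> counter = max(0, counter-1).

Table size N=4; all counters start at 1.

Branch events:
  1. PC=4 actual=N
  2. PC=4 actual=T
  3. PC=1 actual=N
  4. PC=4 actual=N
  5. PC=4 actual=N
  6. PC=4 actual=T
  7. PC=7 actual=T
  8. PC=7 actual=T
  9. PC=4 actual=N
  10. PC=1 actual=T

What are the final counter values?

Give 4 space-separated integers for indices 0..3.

Ev 1: PC=4 idx=0 pred=N actual=N -> ctr[0]=0
Ev 2: PC=4 idx=0 pred=N actual=T -> ctr[0]=1
Ev 3: PC=1 idx=1 pred=N actual=N -> ctr[1]=0
Ev 4: PC=4 idx=0 pred=N actual=N -> ctr[0]=0
Ev 5: PC=4 idx=0 pred=N actual=N -> ctr[0]=0
Ev 6: PC=4 idx=0 pred=N actual=T -> ctr[0]=1
Ev 7: PC=7 idx=3 pred=N actual=T -> ctr[3]=2
Ev 8: PC=7 idx=3 pred=T actual=T -> ctr[3]=3
Ev 9: PC=4 idx=0 pred=N actual=N -> ctr[0]=0
Ev 10: PC=1 idx=1 pred=N actual=T -> ctr[1]=1

Answer: 0 1 1 3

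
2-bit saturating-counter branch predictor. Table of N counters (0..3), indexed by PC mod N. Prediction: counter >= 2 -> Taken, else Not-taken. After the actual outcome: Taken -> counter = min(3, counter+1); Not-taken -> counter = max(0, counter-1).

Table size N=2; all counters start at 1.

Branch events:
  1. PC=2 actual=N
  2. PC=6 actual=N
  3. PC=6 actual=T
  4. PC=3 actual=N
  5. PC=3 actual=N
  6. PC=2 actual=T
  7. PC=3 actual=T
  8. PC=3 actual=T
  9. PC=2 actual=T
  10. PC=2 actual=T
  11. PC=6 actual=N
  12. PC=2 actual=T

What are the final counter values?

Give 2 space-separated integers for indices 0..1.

Answer: 3 2

Derivation:
Ev 1: PC=2 idx=0 pred=N actual=N -> ctr[0]=0
Ev 2: PC=6 idx=0 pred=N actual=N -> ctr[0]=0
Ev 3: PC=6 idx=0 pred=N actual=T -> ctr[0]=1
Ev 4: PC=3 idx=1 pred=N actual=N -> ctr[1]=0
Ev 5: PC=3 idx=1 pred=N actual=N -> ctr[1]=0
Ev 6: PC=2 idx=0 pred=N actual=T -> ctr[0]=2
Ev 7: PC=3 idx=1 pred=N actual=T -> ctr[1]=1
Ev 8: PC=3 idx=1 pred=N actual=T -> ctr[1]=2
Ev 9: PC=2 idx=0 pred=T actual=T -> ctr[0]=3
Ev 10: PC=2 idx=0 pred=T actual=T -> ctr[0]=3
Ev 11: PC=6 idx=0 pred=T actual=N -> ctr[0]=2
Ev 12: PC=2 idx=0 pred=T actual=T -> ctr[0]=3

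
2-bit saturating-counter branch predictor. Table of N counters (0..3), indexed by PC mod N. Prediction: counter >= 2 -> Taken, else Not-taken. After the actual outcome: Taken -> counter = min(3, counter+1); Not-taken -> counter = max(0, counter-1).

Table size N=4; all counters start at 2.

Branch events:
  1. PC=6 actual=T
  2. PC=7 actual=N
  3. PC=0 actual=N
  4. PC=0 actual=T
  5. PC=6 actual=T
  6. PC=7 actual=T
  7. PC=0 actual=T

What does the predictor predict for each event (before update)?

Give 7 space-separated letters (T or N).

Answer: T T T N T N T

Derivation:
Ev 1: PC=6 idx=2 pred=T actual=T -> ctr[2]=3
Ev 2: PC=7 idx=3 pred=T actual=N -> ctr[3]=1
Ev 3: PC=0 idx=0 pred=T actual=N -> ctr[0]=1
Ev 4: PC=0 idx=0 pred=N actual=T -> ctr[0]=2
Ev 5: PC=6 idx=2 pred=T actual=T -> ctr[2]=3
Ev 6: PC=7 idx=3 pred=N actual=T -> ctr[3]=2
Ev 7: PC=0 idx=0 pred=T actual=T -> ctr[0]=3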